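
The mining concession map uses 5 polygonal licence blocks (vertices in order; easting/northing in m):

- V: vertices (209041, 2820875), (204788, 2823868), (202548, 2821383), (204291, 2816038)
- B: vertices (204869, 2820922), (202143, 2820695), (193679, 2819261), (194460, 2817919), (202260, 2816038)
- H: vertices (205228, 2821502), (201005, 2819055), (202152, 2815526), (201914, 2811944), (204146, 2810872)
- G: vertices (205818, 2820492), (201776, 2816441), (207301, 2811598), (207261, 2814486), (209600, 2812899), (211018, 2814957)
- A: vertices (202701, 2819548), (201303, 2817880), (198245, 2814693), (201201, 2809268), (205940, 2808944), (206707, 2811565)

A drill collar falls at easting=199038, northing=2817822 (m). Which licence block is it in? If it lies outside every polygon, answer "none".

B

Cast a ray rightward from (199038, 2817822). For each polygon, the edges (by vertex number in listed order) whose endpoints lie on opposite sides of northing = 2817822, where each meets that height, and whether that is right or left of the point:
V: 3–4 at easting≈203709.2 (right), 4–1 at easting≈206042.9 (right) → 2 crossings.
B: 4–5 at easting≈194862.2 (left), 5–1 at easting≈203213.0 (right) → 1 crossing.
H: 2–3 at easting≈201405.8 (right), 5–1 at easting≈204853.4 (right) → 2 crossings.
G: 1–2 at easting≈203153.9 (right), 6–1 at easting≈208326.4 (right) → 2 crossings.
A: 2–3 at easting≈201247.3 (right), 6–1 at easting≈203567.1 (right) → 2 crossings.
Only B has an odd count, so the point is inside B.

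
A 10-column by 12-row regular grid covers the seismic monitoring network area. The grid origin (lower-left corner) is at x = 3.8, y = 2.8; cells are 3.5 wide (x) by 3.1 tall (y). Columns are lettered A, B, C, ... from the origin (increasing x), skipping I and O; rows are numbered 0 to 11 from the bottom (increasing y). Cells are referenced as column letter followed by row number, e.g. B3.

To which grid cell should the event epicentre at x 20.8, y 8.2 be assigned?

E1

Column index: ⌊(20.8 − 3.8) / 3.5⌋ = ⌊4.857⌋ = 4 → column E
Row offset from origin: ⌊(8.2 − 2.8) / 3.1⌋ = ⌊1.742⌋ = 1 → row 1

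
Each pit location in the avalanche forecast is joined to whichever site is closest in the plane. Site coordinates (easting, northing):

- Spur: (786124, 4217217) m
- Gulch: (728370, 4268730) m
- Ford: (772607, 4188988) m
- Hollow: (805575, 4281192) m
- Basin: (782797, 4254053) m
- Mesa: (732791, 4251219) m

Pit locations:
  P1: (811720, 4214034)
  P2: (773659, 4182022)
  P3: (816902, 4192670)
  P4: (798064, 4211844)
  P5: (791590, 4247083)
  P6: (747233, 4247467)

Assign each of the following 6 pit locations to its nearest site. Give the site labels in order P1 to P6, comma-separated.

Spur, Ford, Spur, Spur, Basin, Mesa

P1 → Spur (d²=665286705.00)
P2 → Ford (d²=49631860.00)
P3 → Spur (d²=1549840493.00)
P4 → Spur (d²=171432729.00)
P5 → Basin (d²=125897749.00)
P6 → Mesa (d²=222648868.00)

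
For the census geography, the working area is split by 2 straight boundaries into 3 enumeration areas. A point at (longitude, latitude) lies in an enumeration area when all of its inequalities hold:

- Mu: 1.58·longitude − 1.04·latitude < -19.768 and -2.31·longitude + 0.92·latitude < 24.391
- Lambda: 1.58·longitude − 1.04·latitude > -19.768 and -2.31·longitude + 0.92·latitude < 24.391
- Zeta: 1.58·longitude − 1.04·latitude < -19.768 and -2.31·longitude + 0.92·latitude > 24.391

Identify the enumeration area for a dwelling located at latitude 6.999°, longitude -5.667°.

Lambda

1.58·-5.667 − 1.04·6.999 = -16.233, which is > -19.768
-2.31·-5.667 + 0.92·6.999 = 19.530, which is < 24.391
This sign pattern matches Lambda.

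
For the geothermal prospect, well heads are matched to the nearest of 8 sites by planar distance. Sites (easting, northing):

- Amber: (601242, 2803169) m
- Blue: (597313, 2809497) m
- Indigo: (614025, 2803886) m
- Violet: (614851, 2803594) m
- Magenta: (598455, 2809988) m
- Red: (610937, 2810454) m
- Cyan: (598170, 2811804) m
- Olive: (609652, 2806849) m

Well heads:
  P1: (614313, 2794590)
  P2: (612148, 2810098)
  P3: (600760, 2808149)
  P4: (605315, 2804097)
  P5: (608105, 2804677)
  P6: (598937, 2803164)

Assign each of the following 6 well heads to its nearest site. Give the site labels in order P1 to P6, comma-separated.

Violet, Red, Magenta, Amber, Olive, Amber

P1 → Violet (d²=81361460.00)
P2 → Red (d²=1593257.00)
P3 → Magenta (d²=8694946.00)
P4 → Amber (d²=17450513.00)
P5 → Olive (d²=7110793.00)
P6 → Amber (d²=5313050.00)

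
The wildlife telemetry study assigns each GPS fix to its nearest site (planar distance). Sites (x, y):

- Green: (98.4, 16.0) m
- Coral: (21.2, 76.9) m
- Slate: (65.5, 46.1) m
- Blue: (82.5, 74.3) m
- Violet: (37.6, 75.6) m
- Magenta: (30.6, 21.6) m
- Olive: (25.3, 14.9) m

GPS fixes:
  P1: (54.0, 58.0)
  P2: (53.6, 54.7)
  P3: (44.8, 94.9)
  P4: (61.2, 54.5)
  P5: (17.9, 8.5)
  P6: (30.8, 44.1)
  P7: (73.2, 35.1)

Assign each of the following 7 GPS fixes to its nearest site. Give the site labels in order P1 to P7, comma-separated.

Slate, Slate, Violet, Slate, Olive, Magenta, Slate

P1 → Slate (d²=273.86)
P2 → Slate (d²=215.57)
P3 → Violet (d²=424.33)
P4 → Slate (d²=89.05)
P5 → Olive (d²=95.72)
P6 → Magenta (d²=506.29)
P7 → Slate (d²=180.29)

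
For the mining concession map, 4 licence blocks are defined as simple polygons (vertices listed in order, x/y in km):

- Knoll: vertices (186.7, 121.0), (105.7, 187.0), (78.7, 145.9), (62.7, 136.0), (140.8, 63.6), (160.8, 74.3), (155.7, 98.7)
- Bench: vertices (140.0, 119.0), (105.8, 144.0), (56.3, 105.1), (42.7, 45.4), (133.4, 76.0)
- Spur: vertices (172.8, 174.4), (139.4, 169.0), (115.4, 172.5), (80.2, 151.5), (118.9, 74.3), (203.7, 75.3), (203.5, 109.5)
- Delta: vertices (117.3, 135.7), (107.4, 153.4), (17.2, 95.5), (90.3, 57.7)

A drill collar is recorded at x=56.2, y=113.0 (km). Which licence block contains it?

Delta

Cast a ray rightward from (56.2, 113.0). For each polygon, the edges (by vertex number in listed order) whose endpoints lie on opposite sides of y = 113.0, where each meets that height, and whether that is right or left of the point:
Knoll: 4–5 at x≈87.51 (right), 7–1 at x≈175.58 (right) → 2 crossings.
Bench: 2–3 at x≈66.35 (right), 5–1 at x≈139.08 (right) → 2 crossings.
Spur: 4–5 at x≈99.50 (right), 7–1 at x≈201.84 (right) → 2 crossings.
Delta: 2–3 at x≈44.46 (left), 4–1 at x≈109.44 (right) → 1 crossing.
Only Delta has an odd count, so the point is inside Delta.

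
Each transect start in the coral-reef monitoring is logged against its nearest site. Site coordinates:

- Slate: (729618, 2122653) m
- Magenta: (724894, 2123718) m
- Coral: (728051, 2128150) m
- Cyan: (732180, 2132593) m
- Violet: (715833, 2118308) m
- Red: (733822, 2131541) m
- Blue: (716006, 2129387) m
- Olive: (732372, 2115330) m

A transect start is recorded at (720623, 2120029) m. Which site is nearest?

Squared distances to each site:
Slate: 87795401.000; Magenta: 31850162.000; Coral: 121125825.000; Cyan: 291418345.000; Violet: 25905941.000; Red: 306739745.000; Blue: 108888853.000; Olive: 160119602.000.
Minimum at Violet.

Violet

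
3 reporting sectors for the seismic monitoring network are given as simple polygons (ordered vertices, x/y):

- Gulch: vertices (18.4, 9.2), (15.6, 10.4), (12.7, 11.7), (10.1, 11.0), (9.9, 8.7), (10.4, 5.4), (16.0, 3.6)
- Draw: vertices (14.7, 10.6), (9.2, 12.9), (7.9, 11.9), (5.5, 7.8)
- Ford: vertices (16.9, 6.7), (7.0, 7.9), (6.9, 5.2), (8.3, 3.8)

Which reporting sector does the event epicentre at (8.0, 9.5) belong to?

Draw

Cast a ray rightward from (8.0, 9.5). For each polygon, the edges (by vertex number in listed order) whose endpoints lie on opposite sides of y = 9.5, where each meets that height, and whether that is right or left of the point:
Gulch: 1–2 at x≈17.70 (right), 4–5 at x≈9.97 (right) → 2 crossings.
Draw: 3–4 at x≈6.50 (left), 4–1 at x≈11.09 (right) → 1 crossing.
Ford: no edge straddles that height → 0 crossings.
Only Draw has an odd count, so the point is inside Draw.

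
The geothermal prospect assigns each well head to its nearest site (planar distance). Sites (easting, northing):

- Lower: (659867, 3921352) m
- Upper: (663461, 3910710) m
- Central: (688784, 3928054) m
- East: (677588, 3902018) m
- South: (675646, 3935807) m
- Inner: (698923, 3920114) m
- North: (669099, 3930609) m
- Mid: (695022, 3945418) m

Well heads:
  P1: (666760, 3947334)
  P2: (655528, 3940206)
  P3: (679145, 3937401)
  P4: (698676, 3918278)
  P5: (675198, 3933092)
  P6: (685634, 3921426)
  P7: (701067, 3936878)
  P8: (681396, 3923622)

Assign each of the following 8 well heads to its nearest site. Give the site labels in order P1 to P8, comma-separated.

P1 → South (d²=211832725.00)
P2 → North (d²=276274450.00)
P3 → South (d²=14783837.00)
P4 → Inner (d²=3431905.00)
P5 → South (d²=7571929.00)
P6 → Central (d²=53852884.00)
P7 → Mid (d²=109473625.00)
P8 → Central (d²=74225168.00)

South, North, South, Inner, South, Central, Mid, Central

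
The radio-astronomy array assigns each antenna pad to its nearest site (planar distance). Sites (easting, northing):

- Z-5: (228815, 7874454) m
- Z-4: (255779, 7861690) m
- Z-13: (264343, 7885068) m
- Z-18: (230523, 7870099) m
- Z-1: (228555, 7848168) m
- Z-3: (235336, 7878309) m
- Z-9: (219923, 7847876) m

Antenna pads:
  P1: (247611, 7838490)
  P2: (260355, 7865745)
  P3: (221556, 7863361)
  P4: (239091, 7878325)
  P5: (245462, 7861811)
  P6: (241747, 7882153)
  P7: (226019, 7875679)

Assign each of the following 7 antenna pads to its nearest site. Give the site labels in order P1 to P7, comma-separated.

Z-1, Z-4, Z-18, Z-3, Z-4, Z-3, Z-5

P1 → Z-1 (d²=456794820.00)
P2 → Z-4 (d²=37382801.00)
P3 → Z-18 (d²=125807733.00)
P4 → Z-3 (d²=14100281.00)
P5 → Z-4 (d²=106455130.00)
P6 → Z-3 (d²=55877257.00)
P7 → Z-5 (d²=9318241.00)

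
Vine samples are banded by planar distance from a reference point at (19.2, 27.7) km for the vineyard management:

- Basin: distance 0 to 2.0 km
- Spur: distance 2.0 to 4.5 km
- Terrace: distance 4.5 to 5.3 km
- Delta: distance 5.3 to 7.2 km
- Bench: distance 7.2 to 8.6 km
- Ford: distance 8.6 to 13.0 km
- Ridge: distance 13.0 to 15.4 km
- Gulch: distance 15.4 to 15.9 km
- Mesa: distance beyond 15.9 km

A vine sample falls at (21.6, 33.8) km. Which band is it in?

Delta

Distance = √((21.6−19.2)² + (33.8−27.7)²) = √(5.760 + 37.210) = 6.555 km.
5.3 ≤ 6.555 < 7.2 → Delta.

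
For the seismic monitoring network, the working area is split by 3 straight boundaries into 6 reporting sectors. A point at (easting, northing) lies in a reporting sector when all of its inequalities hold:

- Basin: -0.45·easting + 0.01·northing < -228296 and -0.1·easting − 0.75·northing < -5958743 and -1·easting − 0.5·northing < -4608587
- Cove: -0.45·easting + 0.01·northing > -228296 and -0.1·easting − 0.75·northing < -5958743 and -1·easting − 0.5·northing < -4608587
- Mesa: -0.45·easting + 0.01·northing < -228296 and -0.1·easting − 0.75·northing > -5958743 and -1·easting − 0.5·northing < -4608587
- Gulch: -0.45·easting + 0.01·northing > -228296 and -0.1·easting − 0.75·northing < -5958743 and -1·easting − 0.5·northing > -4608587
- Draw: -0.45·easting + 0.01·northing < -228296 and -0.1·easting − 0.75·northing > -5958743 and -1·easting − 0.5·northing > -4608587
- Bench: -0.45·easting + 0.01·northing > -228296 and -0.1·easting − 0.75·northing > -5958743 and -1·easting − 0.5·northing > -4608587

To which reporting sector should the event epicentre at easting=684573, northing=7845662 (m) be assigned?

Draw

-0.45·684573 + 0.01·7845662 = -229601.230, which is < -228296
-0.1·684573 − 0.75·7845662 = -5952703.800, which is > -5958743
-1·684573 − 0.5·7845662 = -4607404.000, which is > -4608587
This sign pattern matches Draw.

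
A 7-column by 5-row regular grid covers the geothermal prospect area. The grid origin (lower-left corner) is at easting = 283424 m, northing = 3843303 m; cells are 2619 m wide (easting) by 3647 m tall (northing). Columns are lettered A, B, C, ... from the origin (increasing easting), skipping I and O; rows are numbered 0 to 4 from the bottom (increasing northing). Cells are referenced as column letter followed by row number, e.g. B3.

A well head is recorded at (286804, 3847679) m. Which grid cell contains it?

B1

Column index: ⌊(286804 − 283424) / 2619⌋ = ⌊1.291⌋ = 1 → column B
Row offset from origin: ⌊(3847679 − 3843303) / 3647⌋ = ⌊1.200⌋ = 1 → row 1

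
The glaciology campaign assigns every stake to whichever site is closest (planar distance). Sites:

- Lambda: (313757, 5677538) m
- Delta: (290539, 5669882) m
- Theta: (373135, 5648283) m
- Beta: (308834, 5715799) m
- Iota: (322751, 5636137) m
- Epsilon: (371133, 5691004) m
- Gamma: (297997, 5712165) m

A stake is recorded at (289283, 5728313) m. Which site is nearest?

Squared distances to each site:
Lambda: 3177077301.000; Delta: 3415759297.000; Theta: 13435958804.000; Beta: 538841797.000; Iota: 9616522000.000; Epsilon: 8091383981.000; Gamma: 336691700.000.
Minimum at Gamma.

Gamma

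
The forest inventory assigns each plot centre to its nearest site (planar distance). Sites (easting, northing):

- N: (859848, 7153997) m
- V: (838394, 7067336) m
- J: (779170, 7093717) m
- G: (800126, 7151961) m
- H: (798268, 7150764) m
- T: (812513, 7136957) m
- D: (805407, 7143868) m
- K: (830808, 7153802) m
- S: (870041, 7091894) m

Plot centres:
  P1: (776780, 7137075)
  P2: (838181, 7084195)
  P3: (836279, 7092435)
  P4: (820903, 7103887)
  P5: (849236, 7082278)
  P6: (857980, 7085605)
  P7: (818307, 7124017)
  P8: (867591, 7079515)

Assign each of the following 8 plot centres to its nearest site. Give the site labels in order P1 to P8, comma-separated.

P1 → H (d²=649122865.00)
P2 → V (d²=284271250.00)
P3 → V (d²=634433026.00)
P4 → T (d²=1164017000.00)
P5 → V (d²=340812328.00)
P6 → S (d²=185019242.00)
P7 → T (d²=201014036.00)
P8 → S (d²=159242141.00)

H, V, V, T, V, S, T, S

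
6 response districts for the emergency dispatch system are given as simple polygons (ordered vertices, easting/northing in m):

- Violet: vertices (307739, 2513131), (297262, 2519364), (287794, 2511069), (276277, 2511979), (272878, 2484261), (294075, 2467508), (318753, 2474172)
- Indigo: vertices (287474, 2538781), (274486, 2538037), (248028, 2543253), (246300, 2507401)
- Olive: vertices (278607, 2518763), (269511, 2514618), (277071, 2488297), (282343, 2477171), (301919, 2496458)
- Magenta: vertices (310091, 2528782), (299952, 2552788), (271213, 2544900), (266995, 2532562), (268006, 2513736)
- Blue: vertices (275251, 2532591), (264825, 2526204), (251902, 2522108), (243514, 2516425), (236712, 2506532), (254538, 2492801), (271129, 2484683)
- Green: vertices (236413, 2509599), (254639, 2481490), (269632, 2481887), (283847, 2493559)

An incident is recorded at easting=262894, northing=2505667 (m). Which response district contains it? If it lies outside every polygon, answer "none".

Blue

Cast a ray rightward from (262894, 2505667). For each polygon, the edges (by vertex number in listed order) whose endpoints lie on opposite sides of northing = 2505667, where each meets that height, and whether that is right or left of the point:
Violet: 4–5 at easting≈275503.0 (right), 7–1 at easting≈309849.1 (right) → 2 crossings.
Indigo: no edge straddles that height → 0 crossings.
Olive: 2–3 at easting≈272081.9 (right), 5–1 at easting≈292294.2 (right) → 2 crossings.
Magenta: no edge straddles that height → 0 crossings.
Blue: 5–6 at easting≈237835.0 (left), 7–1 at easting≈272934.5 (right) → 1 crossing.
Green: 1–2 at easting≈238962.5 (left), 4–1 at easting≈248040.8 (left) → 0 crossings.
Only Blue has an odd count, so the point is inside Blue.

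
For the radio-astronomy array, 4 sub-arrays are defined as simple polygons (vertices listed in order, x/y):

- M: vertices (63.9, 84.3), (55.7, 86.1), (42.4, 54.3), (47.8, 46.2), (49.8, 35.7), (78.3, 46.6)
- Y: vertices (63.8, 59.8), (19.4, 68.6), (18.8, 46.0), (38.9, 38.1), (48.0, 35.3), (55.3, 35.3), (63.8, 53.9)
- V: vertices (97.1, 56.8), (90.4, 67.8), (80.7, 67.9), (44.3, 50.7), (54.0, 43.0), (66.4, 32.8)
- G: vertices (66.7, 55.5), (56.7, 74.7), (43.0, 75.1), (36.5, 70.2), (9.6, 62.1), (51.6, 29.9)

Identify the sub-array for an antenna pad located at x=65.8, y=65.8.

M

Cast a ray rightward from (65.8, 65.8). For each polygon, the edges (by vertex number in listed order) whose endpoints lie on opposite sides of y = 65.8, where each meets that height, and whether that is right or left of the point:
M: 2–3 at x≈47.21 (left), 6–1 at x≈70.97 (right) → 1 crossing.
Y: 1–2 at x≈33.53 (left), 2–3 at x≈19.33 (left) → 0 crossings.
V: 1–2 at x≈91.62 (right), 3–4 at x≈76.26 (right) → 2 crossings.
G: 1–2 at x≈61.34 (left), 4–5 at x≈21.89 (left) → 0 crossings.
Only M has an odd count, so the point is inside M.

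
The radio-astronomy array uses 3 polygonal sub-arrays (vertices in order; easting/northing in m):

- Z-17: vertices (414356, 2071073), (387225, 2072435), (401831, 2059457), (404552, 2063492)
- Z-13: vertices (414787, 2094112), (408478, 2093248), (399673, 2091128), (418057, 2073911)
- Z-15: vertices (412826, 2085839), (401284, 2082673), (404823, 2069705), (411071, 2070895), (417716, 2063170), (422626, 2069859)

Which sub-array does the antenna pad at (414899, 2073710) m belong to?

Z-15

Cast a ray rightward from (414899, 2073710). For each polygon, the edges (by vertex number in listed order) whose endpoints lie on opposite sides of northing = 2073710, where each meets that height, and whether that is right or left of the point:
Z-17: no edge straddles that height → 0 crossings.
Z-13: no edge straddles that height → 0 crossings.
Z-15: 2–3 at easting≈403730.0 (left), 6–1 at easting≈420264.3 (right) → 1 crossing.
Only Z-15 has an odd count, so the point is inside Z-15.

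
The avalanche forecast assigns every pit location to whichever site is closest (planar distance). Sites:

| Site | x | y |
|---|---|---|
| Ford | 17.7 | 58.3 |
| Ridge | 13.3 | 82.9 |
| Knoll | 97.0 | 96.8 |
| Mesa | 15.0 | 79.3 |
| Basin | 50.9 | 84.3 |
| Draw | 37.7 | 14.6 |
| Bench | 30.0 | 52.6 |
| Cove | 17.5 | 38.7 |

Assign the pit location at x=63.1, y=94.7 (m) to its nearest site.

Basin

Squared distances to each site:
Ford: 3386.120; Ridge: 2619.280; Knoll: 1153.620; Mesa: 2550.770; Basin: 257.000; Draw: 7061.170; Bench: 2868.020; Cove: 5215.360.
Minimum at Basin.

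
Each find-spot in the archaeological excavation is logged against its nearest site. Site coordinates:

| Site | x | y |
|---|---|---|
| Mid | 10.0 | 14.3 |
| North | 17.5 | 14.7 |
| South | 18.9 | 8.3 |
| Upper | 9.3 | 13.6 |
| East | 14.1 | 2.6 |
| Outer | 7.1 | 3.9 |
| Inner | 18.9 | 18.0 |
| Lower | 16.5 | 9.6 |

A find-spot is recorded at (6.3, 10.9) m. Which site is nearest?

Squared distances to each site:
Mid: 25.250; North: 139.880; South: 165.520; Upper: 16.290; East: 129.730; Outer: 49.640; Inner: 209.170; Lower: 105.730.
Minimum at Upper.

Upper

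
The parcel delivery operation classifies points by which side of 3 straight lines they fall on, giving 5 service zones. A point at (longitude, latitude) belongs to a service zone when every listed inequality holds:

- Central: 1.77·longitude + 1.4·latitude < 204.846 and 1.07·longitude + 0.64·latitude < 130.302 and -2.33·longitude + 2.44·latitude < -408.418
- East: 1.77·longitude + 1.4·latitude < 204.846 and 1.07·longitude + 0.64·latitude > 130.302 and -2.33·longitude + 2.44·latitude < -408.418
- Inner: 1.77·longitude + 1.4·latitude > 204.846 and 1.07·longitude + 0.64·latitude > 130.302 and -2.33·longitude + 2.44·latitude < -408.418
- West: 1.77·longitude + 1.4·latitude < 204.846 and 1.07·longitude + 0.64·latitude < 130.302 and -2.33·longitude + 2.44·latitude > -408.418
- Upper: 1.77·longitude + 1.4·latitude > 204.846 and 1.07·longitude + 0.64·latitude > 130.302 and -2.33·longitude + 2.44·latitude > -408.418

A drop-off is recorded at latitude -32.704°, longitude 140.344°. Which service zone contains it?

West

1.77·140.344 + 1.4·-32.704 = 202.623, which is < 204.846
1.07·140.344 + 0.64·-32.704 = 129.238, which is < 130.302
-2.33·140.344 + 2.44·-32.704 = -406.799, which is > -408.418
This sign pattern matches West.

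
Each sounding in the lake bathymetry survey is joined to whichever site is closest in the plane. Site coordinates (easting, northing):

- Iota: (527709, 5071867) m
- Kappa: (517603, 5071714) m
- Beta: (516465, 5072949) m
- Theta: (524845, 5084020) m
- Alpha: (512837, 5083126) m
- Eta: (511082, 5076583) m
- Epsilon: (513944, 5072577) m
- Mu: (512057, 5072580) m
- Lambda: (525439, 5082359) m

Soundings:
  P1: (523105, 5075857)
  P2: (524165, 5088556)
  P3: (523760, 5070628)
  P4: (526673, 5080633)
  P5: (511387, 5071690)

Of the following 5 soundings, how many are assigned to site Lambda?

1

P1 → Iota
P2 → Theta
P3 → Iota
P4 → Lambda
P5 → Mu
1 of the 5 goes to Lambda.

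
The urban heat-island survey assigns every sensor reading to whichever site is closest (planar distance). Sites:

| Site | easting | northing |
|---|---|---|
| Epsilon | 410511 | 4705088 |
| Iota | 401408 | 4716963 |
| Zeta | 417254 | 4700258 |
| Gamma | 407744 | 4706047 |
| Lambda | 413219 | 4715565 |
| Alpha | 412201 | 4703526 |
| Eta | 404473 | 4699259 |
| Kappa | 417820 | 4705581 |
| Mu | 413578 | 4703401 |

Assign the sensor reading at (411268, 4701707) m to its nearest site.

Squared distances to each site:
Epsilon: 12004210.000; Iota: 329965136.000; Zeta: 37931797.000; Gamma: 31254176.000; Lambda: 195850565.000; Alpha: 4179250.000; Eta: 52164729.000; Kappa: 57936580.000; Mu: 8205736.000.
Minimum at Alpha.

Alpha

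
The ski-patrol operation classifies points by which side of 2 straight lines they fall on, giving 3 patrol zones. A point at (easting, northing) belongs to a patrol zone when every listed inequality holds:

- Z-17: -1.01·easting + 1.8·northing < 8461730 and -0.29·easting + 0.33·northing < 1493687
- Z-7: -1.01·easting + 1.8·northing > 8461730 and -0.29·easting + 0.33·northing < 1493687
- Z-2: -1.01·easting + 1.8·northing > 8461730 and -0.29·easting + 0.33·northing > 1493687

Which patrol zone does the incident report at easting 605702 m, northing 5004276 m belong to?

-1.01·605702 + 1.8·5004276 = 8395937.780, which is < 8461730
-0.29·605702 + 0.33·5004276 = 1475757.500, which is < 1493687
This sign pattern matches Z-17.

Z-17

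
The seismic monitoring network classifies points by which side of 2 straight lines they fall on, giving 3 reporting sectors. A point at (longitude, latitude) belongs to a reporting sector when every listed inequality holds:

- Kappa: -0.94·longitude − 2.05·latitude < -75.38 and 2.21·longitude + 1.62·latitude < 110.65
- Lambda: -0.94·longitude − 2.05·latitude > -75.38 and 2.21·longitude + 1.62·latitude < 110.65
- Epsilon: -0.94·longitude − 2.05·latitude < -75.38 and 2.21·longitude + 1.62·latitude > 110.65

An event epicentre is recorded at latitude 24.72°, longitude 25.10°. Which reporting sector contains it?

Lambda

-0.94·25.10 − 2.05·24.72 = -74.270, which is > -75.38
2.21·25.10 + 1.62·24.72 = 95.517, which is < 110.65
This sign pattern matches Lambda.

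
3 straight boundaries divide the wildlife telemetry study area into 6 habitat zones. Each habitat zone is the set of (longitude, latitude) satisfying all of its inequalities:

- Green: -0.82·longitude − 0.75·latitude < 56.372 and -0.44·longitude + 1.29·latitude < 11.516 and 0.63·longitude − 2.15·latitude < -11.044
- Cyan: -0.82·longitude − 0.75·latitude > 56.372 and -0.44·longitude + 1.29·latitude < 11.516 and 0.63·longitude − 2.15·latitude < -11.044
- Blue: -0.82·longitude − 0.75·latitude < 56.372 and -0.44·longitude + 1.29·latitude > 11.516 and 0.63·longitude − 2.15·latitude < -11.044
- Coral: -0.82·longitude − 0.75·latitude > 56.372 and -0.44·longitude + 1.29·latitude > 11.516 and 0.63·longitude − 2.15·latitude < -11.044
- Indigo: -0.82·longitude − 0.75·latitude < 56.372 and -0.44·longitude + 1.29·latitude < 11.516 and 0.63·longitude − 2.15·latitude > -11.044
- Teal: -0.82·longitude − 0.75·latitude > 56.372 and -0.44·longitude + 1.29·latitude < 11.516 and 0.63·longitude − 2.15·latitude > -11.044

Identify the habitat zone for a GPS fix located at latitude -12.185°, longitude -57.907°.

Teal

-0.82·-57.907 − 0.75·-12.185 = 56.622, which is > 56.372
-0.44·-57.907 + 1.29·-12.185 = 9.760, which is < 11.516
0.63·-57.907 − 2.15·-12.185 = -10.284, which is > -11.044
This sign pattern matches Teal.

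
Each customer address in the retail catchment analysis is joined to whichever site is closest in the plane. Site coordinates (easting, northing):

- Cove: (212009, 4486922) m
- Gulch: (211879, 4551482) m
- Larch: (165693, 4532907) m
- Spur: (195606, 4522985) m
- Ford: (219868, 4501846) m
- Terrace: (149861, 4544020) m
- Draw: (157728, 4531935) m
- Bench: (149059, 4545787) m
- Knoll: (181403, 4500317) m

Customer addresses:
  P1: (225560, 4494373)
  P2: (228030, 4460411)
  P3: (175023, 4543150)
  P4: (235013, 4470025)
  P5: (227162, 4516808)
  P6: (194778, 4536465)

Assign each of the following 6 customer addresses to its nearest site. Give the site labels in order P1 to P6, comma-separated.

P1 → Ford (d²=88244593.00)
P2 → Cove (d²=959505562.00)
P3 → Larch (d²=191967949.00)
P4 → Cove (d²=814692625.00)
P5 → Ford (d²=277063880.00)
P6 → Spur (d²=182395984.00)

Ford, Cove, Larch, Cove, Ford, Spur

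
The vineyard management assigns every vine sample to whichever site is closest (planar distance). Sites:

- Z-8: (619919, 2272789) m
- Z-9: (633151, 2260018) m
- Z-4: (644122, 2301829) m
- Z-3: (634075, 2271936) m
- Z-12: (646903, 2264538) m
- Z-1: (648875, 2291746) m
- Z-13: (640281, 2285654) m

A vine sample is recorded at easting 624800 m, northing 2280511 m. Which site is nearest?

Z-8

Squared distances to each site:
Z-8: 83453445.000; Z-9: 489702250.000; Z-4: 827796808.000; Z-3: 159556250.000; Z-12: 743679338.000; Z-1: 705830850.000; Z-13: 266111810.000.
Minimum at Z-8.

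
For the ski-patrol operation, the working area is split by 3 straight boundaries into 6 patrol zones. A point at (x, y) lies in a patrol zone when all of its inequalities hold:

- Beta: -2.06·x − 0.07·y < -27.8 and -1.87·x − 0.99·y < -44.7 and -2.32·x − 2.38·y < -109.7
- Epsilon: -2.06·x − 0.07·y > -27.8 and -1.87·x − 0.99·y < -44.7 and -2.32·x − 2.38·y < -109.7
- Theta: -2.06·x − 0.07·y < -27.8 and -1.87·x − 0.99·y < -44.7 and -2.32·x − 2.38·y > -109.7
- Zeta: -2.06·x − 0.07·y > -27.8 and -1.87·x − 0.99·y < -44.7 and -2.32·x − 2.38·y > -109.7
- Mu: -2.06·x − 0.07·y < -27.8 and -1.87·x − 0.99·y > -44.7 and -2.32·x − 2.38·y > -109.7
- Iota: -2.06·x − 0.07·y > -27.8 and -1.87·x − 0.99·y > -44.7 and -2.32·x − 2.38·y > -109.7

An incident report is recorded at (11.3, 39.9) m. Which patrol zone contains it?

-2.06·11.3 − 0.07·39.9 = -26.071, which is > -27.8
-1.87·11.3 − 0.99·39.9 = -60.632, which is < -44.7
-2.32·11.3 − 2.38·39.9 = -121.178, which is < -109.7
This sign pattern matches Epsilon.

Epsilon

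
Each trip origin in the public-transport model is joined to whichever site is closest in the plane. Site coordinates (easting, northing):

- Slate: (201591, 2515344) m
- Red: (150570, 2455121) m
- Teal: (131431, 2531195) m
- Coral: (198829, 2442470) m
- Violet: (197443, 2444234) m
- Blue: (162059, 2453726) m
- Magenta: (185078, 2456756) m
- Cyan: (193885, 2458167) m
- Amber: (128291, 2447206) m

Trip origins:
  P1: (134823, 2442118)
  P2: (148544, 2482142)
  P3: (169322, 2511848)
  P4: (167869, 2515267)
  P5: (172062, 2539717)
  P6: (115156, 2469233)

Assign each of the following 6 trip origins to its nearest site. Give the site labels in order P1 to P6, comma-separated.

Amber, Red, Slate, Slate, Slate, Amber

P1 → Amber (d²=68554768.00)
P2 → Red (d²=734239117.00)
P3 → Slate (d²=1053510377.00)
P4 → Slate (d²=1137179213.00)
P5 → Slate (d²=1466004970.00)
P6 → Amber (d²=657716954.00)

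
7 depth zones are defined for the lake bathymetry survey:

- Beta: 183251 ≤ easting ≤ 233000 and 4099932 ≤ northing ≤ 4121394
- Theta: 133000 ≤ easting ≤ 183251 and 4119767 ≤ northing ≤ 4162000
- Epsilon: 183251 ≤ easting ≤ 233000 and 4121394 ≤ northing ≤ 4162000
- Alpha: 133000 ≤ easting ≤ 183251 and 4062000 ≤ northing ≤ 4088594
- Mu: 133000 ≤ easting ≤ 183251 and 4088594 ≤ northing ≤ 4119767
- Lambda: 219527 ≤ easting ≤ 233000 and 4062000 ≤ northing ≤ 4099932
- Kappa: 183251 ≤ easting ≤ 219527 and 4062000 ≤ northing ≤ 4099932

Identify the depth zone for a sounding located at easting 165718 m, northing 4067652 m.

Alpha

The point has easting = 165718 and northing = 4067652.
Only Alpha satisfies 133000 ≤ easting ≤ 183251 and 4062000 ≤ northing ≤ 4088594.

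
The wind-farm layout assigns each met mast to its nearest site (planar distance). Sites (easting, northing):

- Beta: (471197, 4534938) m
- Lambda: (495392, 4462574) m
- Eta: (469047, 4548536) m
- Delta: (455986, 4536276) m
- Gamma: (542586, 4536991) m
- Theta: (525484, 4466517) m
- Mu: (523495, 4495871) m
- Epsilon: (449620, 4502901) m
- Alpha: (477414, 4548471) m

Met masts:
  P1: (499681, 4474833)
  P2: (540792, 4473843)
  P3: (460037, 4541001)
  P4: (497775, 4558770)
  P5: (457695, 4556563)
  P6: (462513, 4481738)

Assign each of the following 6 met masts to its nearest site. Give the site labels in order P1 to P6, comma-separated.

P1 → Lambda (d²=168678602.00)
P2 → Theta (d²=288005140.00)
P3 → Delta (d²=38736226.00)
P4 → Alpha (d²=520639722.00)
P5 → Eta (d²=193300633.00)
P6 → Epsilon (d²=614102018.00)

Lambda, Theta, Delta, Alpha, Eta, Epsilon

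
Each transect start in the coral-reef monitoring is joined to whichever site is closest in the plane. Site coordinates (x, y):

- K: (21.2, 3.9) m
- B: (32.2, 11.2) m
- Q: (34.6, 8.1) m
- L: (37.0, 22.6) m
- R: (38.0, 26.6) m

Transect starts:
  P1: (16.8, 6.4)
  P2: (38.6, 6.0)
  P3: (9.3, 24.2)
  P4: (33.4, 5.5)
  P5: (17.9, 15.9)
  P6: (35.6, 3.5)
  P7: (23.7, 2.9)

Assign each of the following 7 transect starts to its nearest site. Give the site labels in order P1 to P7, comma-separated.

P1 → K (d²=25.61)
P2 → Q (d²=20.41)
P3 → K (d²=553.70)
P4 → Q (d²=8.20)
P5 → K (d²=154.89)
P6 → Q (d²=22.16)
P7 → K (d²=7.25)

K, Q, K, Q, K, Q, K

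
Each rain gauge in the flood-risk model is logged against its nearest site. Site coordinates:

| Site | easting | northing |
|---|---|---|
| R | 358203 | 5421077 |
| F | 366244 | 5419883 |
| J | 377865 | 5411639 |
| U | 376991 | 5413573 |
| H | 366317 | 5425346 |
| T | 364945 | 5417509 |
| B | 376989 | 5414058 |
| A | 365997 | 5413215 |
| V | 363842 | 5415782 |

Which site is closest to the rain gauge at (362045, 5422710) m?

Squared distances to each site:
R: 17427653.000; F: 25623530.000; J: 372839441.000; U: 306867685.000; H: 25198480.000; T: 35460401.000; B: 298180240.000; A: 105773329.000; V: 51226393.000.
Minimum at R.

R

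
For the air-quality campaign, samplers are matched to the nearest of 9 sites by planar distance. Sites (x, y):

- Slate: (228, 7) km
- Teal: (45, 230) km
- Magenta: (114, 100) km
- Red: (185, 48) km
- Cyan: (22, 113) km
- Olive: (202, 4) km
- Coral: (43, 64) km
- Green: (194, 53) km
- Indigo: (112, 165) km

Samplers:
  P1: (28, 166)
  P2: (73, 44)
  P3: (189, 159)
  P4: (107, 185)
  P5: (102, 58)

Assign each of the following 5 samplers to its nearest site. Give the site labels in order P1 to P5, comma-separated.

P1 → Cyan (d²=2845.00)
P2 → Coral (d²=1300.00)
P3 → Indigo (d²=5965.00)
P4 → Indigo (d²=425.00)
P5 → Magenta (d²=1908.00)

Cyan, Coral, Indigo, Indigo, Magenta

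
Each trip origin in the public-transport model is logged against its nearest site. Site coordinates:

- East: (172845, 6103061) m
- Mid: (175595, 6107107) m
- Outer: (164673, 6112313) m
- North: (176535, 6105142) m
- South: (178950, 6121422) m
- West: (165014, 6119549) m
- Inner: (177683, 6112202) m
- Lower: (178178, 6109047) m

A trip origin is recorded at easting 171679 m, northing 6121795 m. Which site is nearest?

West

Squared distances to each site:
East: 352322312.000; Mid: 231072400.000; Outer: 138992360.000; North: 300903145.000; South: 53006570.000; West: 49466741.000; Inner: 128073665.000; Lower: 204748505.000.
Minimum at West.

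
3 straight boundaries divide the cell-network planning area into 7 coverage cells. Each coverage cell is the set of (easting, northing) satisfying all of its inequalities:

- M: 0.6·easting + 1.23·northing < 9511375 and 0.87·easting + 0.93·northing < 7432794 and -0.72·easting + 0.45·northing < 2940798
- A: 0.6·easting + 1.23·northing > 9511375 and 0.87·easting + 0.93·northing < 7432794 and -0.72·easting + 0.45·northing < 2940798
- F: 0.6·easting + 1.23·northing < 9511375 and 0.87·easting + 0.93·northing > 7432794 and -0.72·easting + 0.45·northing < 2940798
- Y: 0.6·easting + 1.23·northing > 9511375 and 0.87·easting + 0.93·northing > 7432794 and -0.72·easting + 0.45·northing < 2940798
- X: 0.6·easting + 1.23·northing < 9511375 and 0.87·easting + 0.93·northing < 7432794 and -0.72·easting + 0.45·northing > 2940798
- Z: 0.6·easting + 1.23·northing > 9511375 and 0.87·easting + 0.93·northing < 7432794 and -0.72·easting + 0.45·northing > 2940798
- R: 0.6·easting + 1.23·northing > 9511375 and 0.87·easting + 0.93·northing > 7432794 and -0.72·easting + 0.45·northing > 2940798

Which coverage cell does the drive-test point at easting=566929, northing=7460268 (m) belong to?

Z

0.6·566929 + 1.23·7460268 = 9516287.040, which is > 9511375
0.87·566929 + 0.93·7460268 = 7431277.470, which is < 7432794
-0.72·566929 + 0.45·7460268 = 2948931.720, which is > 2940798
This sign pattern matches Z.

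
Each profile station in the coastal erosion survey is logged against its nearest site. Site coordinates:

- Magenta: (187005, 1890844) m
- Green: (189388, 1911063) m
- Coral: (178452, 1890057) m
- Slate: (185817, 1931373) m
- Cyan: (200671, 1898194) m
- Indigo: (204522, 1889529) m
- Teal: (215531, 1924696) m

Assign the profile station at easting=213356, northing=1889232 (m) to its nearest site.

Indigo

Squared distances to each site:
Magenta: 696973745.000; Green: 1051057585.000; Coral: 1218969841.000; Slate: 2534260402.000; Cyan: 241226669.000; Indigo: 78127765.000; Teal: 1262425921.000.
Minimum at Indigo.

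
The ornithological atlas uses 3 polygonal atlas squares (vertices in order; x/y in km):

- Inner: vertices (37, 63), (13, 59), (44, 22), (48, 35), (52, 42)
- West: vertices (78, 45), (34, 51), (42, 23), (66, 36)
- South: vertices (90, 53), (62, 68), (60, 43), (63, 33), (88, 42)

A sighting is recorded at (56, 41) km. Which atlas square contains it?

Cast a ray rightward from (56, 41). For each polygon, the edges (by vertex number in listed order) whose endpoints lie on opposite sides of y = 41, where each meets that height, and whether that is right or left of the point:
Inner: 2–3 at x≈28.1 (left), 4–5 at x≈51.4 (left) → 0 crossings.
West: 2–3 at x≈36.9 (left), 4–1 at x≈72.7 (right) → 1 crossing.
South: 3–4 at x≈60.6 (right), 4–5 at x≈85.2 (right) → 2 crossings.
Only West has an odd count, so the point is inside West.

West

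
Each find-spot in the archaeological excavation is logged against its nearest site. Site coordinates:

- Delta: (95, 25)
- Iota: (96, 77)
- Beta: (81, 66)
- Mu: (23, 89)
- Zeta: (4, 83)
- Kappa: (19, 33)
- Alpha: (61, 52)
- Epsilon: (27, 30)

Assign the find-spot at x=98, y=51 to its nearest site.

Beta

Squared distances to each site:
Delta: 685.000; Iota: 680.000; Beta: 514.000; Mu: 7069.000; Zeta: 9860.000; Kappa: 6565.000; Alpha: 1370.000; Epsilon: 5482.000.
Minimum at Beta.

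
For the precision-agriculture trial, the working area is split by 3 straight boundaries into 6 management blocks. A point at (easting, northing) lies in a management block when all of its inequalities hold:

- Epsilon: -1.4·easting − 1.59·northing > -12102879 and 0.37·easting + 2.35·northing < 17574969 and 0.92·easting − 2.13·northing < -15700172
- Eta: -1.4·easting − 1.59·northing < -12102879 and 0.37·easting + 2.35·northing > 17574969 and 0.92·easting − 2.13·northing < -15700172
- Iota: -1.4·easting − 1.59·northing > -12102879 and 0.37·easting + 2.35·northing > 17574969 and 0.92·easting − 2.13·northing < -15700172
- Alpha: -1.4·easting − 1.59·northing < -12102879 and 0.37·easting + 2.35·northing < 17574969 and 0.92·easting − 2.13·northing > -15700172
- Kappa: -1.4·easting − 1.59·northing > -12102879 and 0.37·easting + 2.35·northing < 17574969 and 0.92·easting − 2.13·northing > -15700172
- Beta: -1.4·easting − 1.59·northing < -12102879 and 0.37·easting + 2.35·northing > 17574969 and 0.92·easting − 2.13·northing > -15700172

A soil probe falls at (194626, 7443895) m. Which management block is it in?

-1.4·194626 − 1.59·7443895 = -12108269.450, which is < -12102879
0.37·194626 + 2.35·7443895 = 17565164.870, which is < 17574969
0.92·194626 − 2.13·7443895 = -15676440.430, which is > -15700172
This sign pattern matches Alpha.

Alpha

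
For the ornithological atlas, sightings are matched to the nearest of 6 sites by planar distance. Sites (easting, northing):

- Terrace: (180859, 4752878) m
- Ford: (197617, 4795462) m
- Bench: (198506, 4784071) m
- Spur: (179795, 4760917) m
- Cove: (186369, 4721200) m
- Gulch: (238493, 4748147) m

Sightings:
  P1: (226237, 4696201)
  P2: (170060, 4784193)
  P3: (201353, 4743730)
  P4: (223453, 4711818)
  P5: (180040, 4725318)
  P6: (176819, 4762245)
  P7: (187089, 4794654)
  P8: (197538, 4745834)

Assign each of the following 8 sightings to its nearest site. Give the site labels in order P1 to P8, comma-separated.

Cove, Spur, Terrace, Cove, Cove, Spur, Ford, Terrace

P1 → Cove (d²=2214407425.00)
P2 → Spur (d²=636542401.00)
P3 → Terrace (d²=503689940.00)
P4 → Cove (d²=1463244980.00)
P5 → Cove (d²=57014165.00)
P6 → Spur (d²=10620160.00)
P7 → Ford (d²=111491648.00)
P8 → Terrace (d²=327806977.00)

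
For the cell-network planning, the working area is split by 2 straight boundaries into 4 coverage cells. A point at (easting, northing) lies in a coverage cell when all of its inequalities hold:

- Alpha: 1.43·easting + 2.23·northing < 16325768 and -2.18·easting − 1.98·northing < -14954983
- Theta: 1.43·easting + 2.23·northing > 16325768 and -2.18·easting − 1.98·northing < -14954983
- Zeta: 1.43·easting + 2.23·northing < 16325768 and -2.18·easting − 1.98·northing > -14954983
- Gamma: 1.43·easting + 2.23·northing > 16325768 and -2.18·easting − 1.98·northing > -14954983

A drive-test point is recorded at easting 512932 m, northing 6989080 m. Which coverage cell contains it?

1.43·512932 + 2.23·6989080 = 16319141.160, which is < 16325768
-2.18·512932 − 1.98·6989080 = -14956570.160, which is < -14954983
This sign pattern matches Alpha.

Alpha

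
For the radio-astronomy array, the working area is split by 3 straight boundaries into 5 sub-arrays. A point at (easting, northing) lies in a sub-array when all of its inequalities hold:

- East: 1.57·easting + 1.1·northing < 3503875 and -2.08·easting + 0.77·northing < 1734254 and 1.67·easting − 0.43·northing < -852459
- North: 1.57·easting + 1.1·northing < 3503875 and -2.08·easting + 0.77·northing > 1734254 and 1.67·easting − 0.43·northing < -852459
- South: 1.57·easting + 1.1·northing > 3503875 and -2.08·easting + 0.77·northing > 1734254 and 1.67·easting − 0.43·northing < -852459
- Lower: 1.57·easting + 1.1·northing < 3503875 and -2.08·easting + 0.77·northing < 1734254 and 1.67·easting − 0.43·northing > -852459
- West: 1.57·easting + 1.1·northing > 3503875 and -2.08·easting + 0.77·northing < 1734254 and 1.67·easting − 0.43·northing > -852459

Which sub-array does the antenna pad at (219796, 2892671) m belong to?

1.57·219796 + 1.1·2892671 = 3527017.820, which is > 3503875
-2.08·219796 + 0.77·2892671 = 1770180.990, which is > 1734254
1.67·219796 − 0.43·2892671 = -876789.210, which is < -852459
This sign pattern matches South.

South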